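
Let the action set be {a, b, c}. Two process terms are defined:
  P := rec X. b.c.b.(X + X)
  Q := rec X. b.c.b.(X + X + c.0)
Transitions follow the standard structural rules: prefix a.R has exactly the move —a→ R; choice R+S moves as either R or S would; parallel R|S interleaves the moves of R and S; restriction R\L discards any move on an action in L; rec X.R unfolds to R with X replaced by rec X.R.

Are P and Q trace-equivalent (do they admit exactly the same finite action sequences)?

NO — witness ⟨bcbc⟩

P's transition system — 4 states:
  u0 = rec X. b.c.b.(X + X) | ··b··> u1
  u1 = c.b.((rec X. b.c.b.(X + X)) + (rec X. b.c.b.(X + X))) | ··c··> u2
  u2 = b.((rec X. b.c.b.(X + X)) + (rec X. b.c.b.(X + X))) | ··b··> u3
  u3 = (rec X. b.c.b.(X + X)) + (rec X. b.c.b.(X + X)) | ··b··> u1
Q's transition system — 5 states:
  v0 = rec X. b.c.b.(X + X + c.0) | ··b··> v1
  v1 = c.b.((rec X. b.c.b.(X + X + c.0)) + (rec X. b.c.b.(X + X + c.0)) + c.0) | ··c··> v2
  v2 = b.((rec X. b.c.b.(X + X + c.0)) + (rec X. b.c.b.(X + X + c.0)) + c.0) | ··b··> v3
  v3 = (rec X. b.c.b.(X + X + c.0)) + (rec X. b.c.b.(X + X + c.0)) + c.0 | ··b··> v1, ··c··> v4
  v4 = 0 | ·
Executing bcbc from Q (initial set {v0}):
  [1] b ⇒ {v1}
  [2] c ⇒ {v2}
  [3] b ⇒ {v3}
  [4] c ⇒ {v4}
  — Q admits the full trace.
Executing bcbc from P (initial set {u0}):
  [1] b ⇒ {u1}
  [2] c ⇒ {u2}
  [3] b ⇒ {u3}
  [4] c ⇒ no successor for P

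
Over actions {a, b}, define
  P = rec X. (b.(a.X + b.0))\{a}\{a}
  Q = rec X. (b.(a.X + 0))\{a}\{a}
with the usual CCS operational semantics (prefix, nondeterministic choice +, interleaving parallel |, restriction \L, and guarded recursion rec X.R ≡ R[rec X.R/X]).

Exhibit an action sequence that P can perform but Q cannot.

LTS(P): 3 reachable states
  u0 = rec X. (b.(a.X + b.0))\{a}\{a} → ··b··> u1
  u1 = (a.(rec X. (b.(a.X + b.0))\{a}\{a}) + b.0)\{a}\{a} → ··b··> u2
  u2 = 0\{a}\{a} → ∅
LTS(Q): 2 reachable states
  v0 = rec X. (b.(a.X + 0))\{a}\{a} → ··b··> v1
  v1 = (a.(rec X. (b.(a.X + 0))\{a}\{a}) + 0)\{a}\{a} → ∅
Trace ⟨bb⟩ through P, begin at {u0}:
  after b @ step 1: {u1}
  after b @ step 2: {u2}
  P completes σ.
Trace ⟨bb⟩ through Q, begin at {v0}:
  after b @ step 1: {v1}
  after b @ step 2: ∅  — Q cannot continue

bb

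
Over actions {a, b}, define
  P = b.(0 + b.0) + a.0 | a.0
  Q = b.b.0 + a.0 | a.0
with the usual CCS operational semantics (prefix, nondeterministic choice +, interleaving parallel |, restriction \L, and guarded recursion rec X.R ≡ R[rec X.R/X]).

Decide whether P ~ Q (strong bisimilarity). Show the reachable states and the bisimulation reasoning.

P's transition system — 6 states:
  m0 = b.(0 + b.0) + a.0 | a.0 has moves =a=> m1, =a=> m2, =b=> m3
  m1 = 0 | a.0 has moves =a=> m4
  m2 = a.0 | 0 has moves =a=> m4
  m3 = 0 + b.0 has moves =b=> m5
  m4 = 0 | 0 has moves stopped
  m5 = 0 has moves stopped
Q's transition system — 6 states:
  n0 = b.b.0 + a.0 | a.0 has moves =a=> n1, =a=> n2, =b=> n3
  n1 = 0 | a.0 has moves =a=> n4
  n2 = a.0 | 0 has moves =a=> n4
  n3 = b.0 has moves =b=> n5
  n4 = 0 | 0 has moves stopped
  n5 = 0 has moves stopped
Partition-refinement fixed point:
  B0 = {m0, n0}
  B1 = {m3, n3}
  B2 = {m4, m5, n4, n5}
  B3 = {m1, m2, n1, n2}
m0 ∈ B0, n0 ∈ B0 → same block

P ~ Q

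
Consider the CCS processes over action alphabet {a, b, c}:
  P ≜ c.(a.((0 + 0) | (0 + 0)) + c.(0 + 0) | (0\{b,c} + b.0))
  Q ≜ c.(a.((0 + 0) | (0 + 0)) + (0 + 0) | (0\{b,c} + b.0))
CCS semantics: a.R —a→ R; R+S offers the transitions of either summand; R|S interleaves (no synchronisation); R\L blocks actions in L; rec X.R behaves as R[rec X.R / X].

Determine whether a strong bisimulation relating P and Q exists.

NO

Reachable graph of P (6 states):
  u0 = c.(a.((0 + 0) | (0 + 0)) + c.(0 + 0) | (0\{b,c} + b.0)) | =c=> u1
  u1 = a.((0 + 0) | (0 + 0)) + c.(0 + 0) | (0\{b,c} + b.0) | =a=> u2, =b=> u3, =c=> u4
  u2 = (0 + 0) | (0 + 0) | ·
  u3 = c.(0 + 0) | 0 | =c=> u5
  u4 = (0 + 0) | (0\{b,c} + b.0) | =b=> u5
  u5 = (0 + 0) | 0 | ·
Reachable graph of Q (4 states):
  v0 = c.(a.((0 + 0) | (0 + 0)) + (0 + 0) | (0\{b,c} + b.0)) | =c=> v1
  v1 = a.((0 + 0) | (0 + 0)) + (0 + 0) | (0\{b,c} + b.0) | =a=> v2, =b=> v3
  v2 = (0 + 0) | (0 + 0) | ·
  v3 = (0 + 0) | 0 | ·
Bisimilarity quotient blocks:
  B0 = {u0}
  B1 = {u1}
  B2 = {u2, u5, v2, v3}
  B3 = {u3}
  B4 = {u4}
  B5 = {v0}
  B6 = {v1}
u0 ∈ B0, v0 ∈ B5 → different blocks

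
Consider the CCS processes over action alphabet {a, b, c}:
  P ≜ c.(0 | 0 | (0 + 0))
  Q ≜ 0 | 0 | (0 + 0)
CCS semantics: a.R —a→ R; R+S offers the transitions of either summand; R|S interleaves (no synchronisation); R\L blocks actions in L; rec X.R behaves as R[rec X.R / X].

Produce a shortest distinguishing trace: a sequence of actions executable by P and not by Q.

c

Reachable graph of P (2 states):
  s0 = c.(0 | 0 | (0 + 0)) ⊢ --c--▸ s1
  s1 = 0 | 0 | (0 + 0) ⊢ (no moves)
Reachable graph of Q (1 states):
  t0 = 0 | 0 | (0 + 0) ⊢ (no moves)
Trace ⟨c⟩ through P, begin at {s0}:
  [1] c ⇒ {s1}
  P completes σ.
Trace ⟨c⟩ through Q, begin at {t0}:
  [1] c ⇒ no successor for Q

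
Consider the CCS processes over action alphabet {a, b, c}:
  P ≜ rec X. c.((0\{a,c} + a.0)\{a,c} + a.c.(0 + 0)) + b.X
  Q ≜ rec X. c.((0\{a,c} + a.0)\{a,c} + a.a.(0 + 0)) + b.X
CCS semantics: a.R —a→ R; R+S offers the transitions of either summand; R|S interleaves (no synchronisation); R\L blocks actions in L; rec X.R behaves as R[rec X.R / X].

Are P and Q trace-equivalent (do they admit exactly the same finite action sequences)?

P's transition system — 4 states:
  p0 = rec X. c.((0\{a,c} + a.0)\{a,c} + a.c.(0 + 0)) + b.X ⊢ --b--▸ p0, --c--▸ p1
  p1 = (0\{a,c} + a.0)\{a,c} + a.c.(0 + 0) ⊢ --a--▸ p2
  p2 = c.(0 + 0) ⊢ --c--▸ p3
  p3 = 0 + 0 ⊢ (no moves)
Q's transition system — 4 states:
  q0 = rec X. c.((0\{a,c} + a.0)\{a,c} + a.a.(0 + 0)) + b.X ⊢ --b--▸ q0, --c--▸ q1
  q1 = (0\{a,c} + a.0)\{a,c} + a.a.(0 + 0) ⊢ --a--▸ q2
  q2 = a.(0 + 0) ⊢ --a--▸ q3
  q3 = 0 + 0 ⊢ (no moves)
Run σ = ⟨cac⟩ on P: start {p0}
  step 1 (c): {p1}
  step 2 (a): {p2}
  step 3 (c): {p3}
  P completes σ.
Run σ = ⟨cac⟩ on Q: start {q0}
  step 1 (c): {q1}
  step 2 (a): {q2}
  step 3 (c): ∅ (Q stuck)

traces(P) ≠ traces(Q) — witness ⟨cac⟩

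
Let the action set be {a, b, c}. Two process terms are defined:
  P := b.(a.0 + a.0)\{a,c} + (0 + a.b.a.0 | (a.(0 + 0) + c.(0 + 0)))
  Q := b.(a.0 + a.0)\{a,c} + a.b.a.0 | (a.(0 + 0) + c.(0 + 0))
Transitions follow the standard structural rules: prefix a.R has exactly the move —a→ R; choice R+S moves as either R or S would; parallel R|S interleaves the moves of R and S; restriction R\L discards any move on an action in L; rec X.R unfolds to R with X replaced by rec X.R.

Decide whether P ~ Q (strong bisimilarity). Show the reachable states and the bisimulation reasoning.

bisimilar

P's transition system — 9 states:
  s0 = b.(a.0 + a.0)\{a,c} + (0 + a.b.a.0 | (a.(0 + 0) + c.(0 + 0))) ⊢ =a=> s1, =a=> s2, =b=> s3, =c=> s1
  s1 = a.b.a.0 | (0 + 0) ⊢ =a=> s4
  s2 = b.a.0 | (a.(0 + 0) + c.(0 + 0)) ⊢ =a=> s4, =b=> s5, =c=> s4
  s3 = (a.0 + a.0)\{a,c} ⊢ (no moves)
  s4 = b.a.0 | (0 + 0) ⊢ =b=> s6
  s5 = a.0 | (a.(0 + 0) + c.(0 + 0)) ⊢ =a=> s6, =a=> s7, =c=> s6
  s6 = a.0 | (0 + 0) ⊢ =a=> s8
  s7 = 0 | (a.(0 + 0) + c.(0 + 0)) ⊢ =a=> s8, =c=> s8
  s8 = 0 | (0 + 0) ⊢ (no moves)
Q's transition system — 9 states:
  t0 = b.(a.0 + a.0)\{a,c} + a.b.a.0 | (a.(0 + 0) + c.(0 + 0)) ⊢ =a=> t1, =a=> t2, =b=> t3, =c=> t1
  t1 = a.b.a.0 | (0 + 0) ⊢ =a=> t4
  t2 = b.a.0 | (a.(0 + 0) + c.(0 + 0)) ⊢ =a=> t4, =b=> t5, =c=> t4
  t3 = (a.0 + a.0)\{a,c} ⊢ (no moves)
  t4 = b.a.0 | (0 + 0) ⊢ =b=> t6
  t5 = a.0 | (a.(0 + 0) + c.(0 + 0)) ⊢ =a=> t6, =a=> t7, =c=> t6
  t6 = a.0 | (0 + 0) ⊢ =a=> t8
  t7 = 0 | (a.(0 + 0) + c.(0 + 0)) ⊢ =a=> t8, =c=> t8
  t8 = 0 | (0 + 0) ⊢ (no moves)
Partition-refinement fixed point:
  B0 = {s0, t0}
  B1 = {s1, t1}
  B2 = {s4, t4}
  B3 = {s6, t6}
  B4 = {s3, s8, t3, t8}
  B5 = {s2, t2}
  B6 = {s5, t5}
  B7 = {s7, t7}
s0 ∈ B0, t0 ∈ B0 → same block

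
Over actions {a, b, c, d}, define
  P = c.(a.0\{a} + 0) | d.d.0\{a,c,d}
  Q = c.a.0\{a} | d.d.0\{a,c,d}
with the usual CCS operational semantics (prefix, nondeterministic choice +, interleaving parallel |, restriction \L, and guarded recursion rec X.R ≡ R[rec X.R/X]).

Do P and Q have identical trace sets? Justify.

P's transition system — 9 states:
  m0 = c.(a.0\{a} + 0) | d.d.0\{a,c,d} :: -c-> m1, -d-> m2
  m1 = (a.0\{a} + 0) | d.d.0\{a,c,d} :: -a-> m3, -d-> m4
  m2 = c.(a.0\{a} + 0) | d.0\{a,c,d} :: -c-> m4, -d-> m5
  m3 = 0\{a} | d.d.0\{a,c,d} :: -d-> m6
  m4 = (a.0\{a} + 0) | d.0\{a,c,d} :: -a-> m6, -d-> m7
  m5 = c.(a.0\{a} + 0) | 0\{a,c,d} :: -c-> m7
  m6 = 0\{a} | d.0\{a,c,d} :: -d-> m8
  m7 = (a.0\{a} + 0) | 0\{a,c,d} :: -a-> m8
  m8 = 0\{a} | 0\{a,c,d} :: ∅
Q's transition system — 9 states:
  n0 = c.a.0\{a} | d.d.0\{a,c,d} :: -c-> n1, -d-> n2
  n1 = a.0\{a} | d.d.0\{a,c,d} :: -a-> n3, -d-> n4
  n2 = c.a.0\{a} | d.0\{a,c,d} :: -c-> n4, -d-> n5
  n3 = 0\{a} | d.d.0\{a,c,d} :: -d-> n6
  n4 = a.0\{a} | d.0\{a,c,d} :: -a-> n6, -d-> n7
  n5 = c.a.0\{a} | 0\{a,c,d} :: -c-> n7
  n6 = 0\{a} | d.0\{a,c,d} :: -d-> n8
  n7 = a.0\{a} | 0\{a,c,d} :: -a-> n8
  n8 = 0\{a} | 0\{a,c,d} :: ∅
Coarsest stable partition (strong bisimilarity classes):
  B0 = {m0, n0}
  B1 = {m2, n2}
  B2 = {m5, n5}
  B3 = {m7, n7}
  B4 = {m8, n8}
  B5 = {m4, n4}
  B6 = {m6, n6}
  B7 = {m1, n1}
  B8 = {m3, n3}
m0 ∈ B0, n0 ∈ B0 → same block
Bisimilar ⇒ trace-equivalent.

YES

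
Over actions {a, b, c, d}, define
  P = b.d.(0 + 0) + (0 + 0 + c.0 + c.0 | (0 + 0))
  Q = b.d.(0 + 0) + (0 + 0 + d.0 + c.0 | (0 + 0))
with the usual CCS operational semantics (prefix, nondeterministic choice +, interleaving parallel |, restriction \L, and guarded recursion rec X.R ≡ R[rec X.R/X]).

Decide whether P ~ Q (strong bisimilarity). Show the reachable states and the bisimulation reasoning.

P's transition system — 5 states:
  p0 = b.d.(0 + 0) + (0 + 0 + c.0 + c.0 | (0 + 0)) ⊢ -b-> p1, -c-> p2, -c-> p3
  p1 = d.(0 + 0) ⊢ -d-> p4
  p2 = 0 ⊢ deadlocked
  p3 = 0 | (0 + 0) ⊢ deadlocked
  p4 = 0 + 0 ⊢ deadlocked
Q's transition system — 5 states:
  q0 = b.d.(0 + 0) + (0 + 0 + d.0 + c.0 | (0 + 0)) ⊢ -b-> q1, -c-> q2, -d-> q3
  q1 = d.(0 + 0) ⊢ -d-> q4
  q2 = 0 | (0 + 0) ⊢ deadlocked
  q3 = 0 ⊢ deadlocked
  q4 = 0 + 0 ⊢ deadlocked
Coarsest stable partition (strong bisimilarity classes):
  B0 = {p0}
  B1 = {p2, p3, p4, q2, q3, q4}
  B2 = {p1, q1}
  B3 = {q0}
p0 ∈ B0, q0 ∈ B3 → different blocks

P ≁ Q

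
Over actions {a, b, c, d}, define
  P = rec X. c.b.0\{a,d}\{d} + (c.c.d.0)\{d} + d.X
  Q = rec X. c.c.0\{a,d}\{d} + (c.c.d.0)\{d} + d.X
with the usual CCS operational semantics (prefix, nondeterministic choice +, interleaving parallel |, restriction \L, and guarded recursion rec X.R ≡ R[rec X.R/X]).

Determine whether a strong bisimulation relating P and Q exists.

P ≁ Q

P's transition system — 5 states:
  s0 = rec X. c.b.0\{a,d}\{d} + (c.c.d.0)\{d} + d.X → -c-> s1, -c-> s2, -d-> s0
  s1 = (c.d.0)\{d} → -c-> s3
  s2 = b.0\{a,d}\{d} → -b-> s4
  s3 = (d.0)\{d} → ·
  s4 = 0\{a,d}\{d} → ·
Q's transition system — 5 states:
  t0 = rec X. c.c.0\{a,d}\{d} + (c.c.d.0)\{d} + d.X → -c-> t1, -c-> t2, -d-> t0
  t1 = (c.d.0)\{d} → -c-> t3
  t2 = c.0\{a,d}\{d} → -c-> t4
  t3 = (d.0)\{d} → ·
  t4 = 0\{a,d}\{d} → ·
Coarsest stable partition (strong bisimilarity classes):
  B0 = {s0}
  B1 = {s1, t1, t2}
  B2 = {s3, s4, t3, t4}
  B3 = {s2}
  B4 = {t0}
s0 ∈ B0, t0 ∈ B4 → different blocks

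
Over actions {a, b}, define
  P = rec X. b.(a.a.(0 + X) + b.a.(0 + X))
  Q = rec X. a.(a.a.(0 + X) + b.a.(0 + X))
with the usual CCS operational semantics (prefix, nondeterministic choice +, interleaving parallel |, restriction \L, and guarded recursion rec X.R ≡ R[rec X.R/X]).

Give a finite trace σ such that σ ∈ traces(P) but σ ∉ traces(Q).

b

P's transition system — 4 states:
  m0 = rec X. b.(a.a.(0 + X) + b.a.(0 + X)) ⊢ --b--▸ m1
  m1 = a.a.(0 + (rec X. b.(a.a.(0 + X) + b.a.(0 + X)))) + b.a.(0 + (rec X. b.(a.a.(0 + X) + b.a.(0 + X)))) ⊢ --a--▸ m2, --b--▸ m2
  m2 = a.(0 + (rec X. b.(a.a.(0 + X) + b.a.(0 + X)))) ⊢ --a--▸ m3
  m3 = 0 + (rec X. b.(a.a.(0 + X) + b.a.(0 + X))) ⊢ --b--▸ m1
Q's transition system — 4 states:
  n0 = rec X. a.(a.a.(0 + X) + b.a.(0 + X)) ⊢ --a--▸ n1
  n1 = a.a.(0 + (rec X. a.(a.a.(0 + X) + b.a.(0 + X)))) + b.a.(0 + (rec X. a.(a.a.(0 + X) + b.a.(0 + X)))) ⊢ --a--▸ n2, --b--▸ n2
  n2 = a.(0 + (rec X. a.(a.a.(0 + X) + b.a.(0 + X)))) ⊢ --a--▸ n3
  n3 = 0 + (rec X. a.(a.a.(0 + X) + b.a.(0 + X))) ⊢ --a--▸ n1
Executing b from P (initial set {m0}):
  [1] b ⇒ {m1}
  P completes σ.
Executing b from Q (initial set {n0}):
  [1] b ⇒ no successor for Q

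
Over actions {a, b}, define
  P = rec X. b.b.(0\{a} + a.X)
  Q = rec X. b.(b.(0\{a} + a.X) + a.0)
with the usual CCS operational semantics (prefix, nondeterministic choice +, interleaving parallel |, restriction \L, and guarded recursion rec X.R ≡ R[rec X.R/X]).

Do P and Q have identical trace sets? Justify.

NO — witness ⟨ba⟩

Reachable graph of P (3 states):
  s0 = rec X. b.b.(0\{a} + a.X) ⊢ =b=> s1
  s1 = b.(0\{a} + a.(rec X. b.b.(0\{a} + a.X))) ⊢ =b=> s2
  s2 = 0\{a} + a.(rec X. b.b.(0\{a} + a.X)) ⊢ =a=> s0
Reachable graph of Q (4 states):
  t0 = rec X. b.(b.(0\{a} + a.X) + a.0) ⊢ =b=> t1
  t1 = b.(0\{a} + a.(rec X. b.(b.(0\{a} + a.X) + a.0))) + a.0 ⊢ =a=> t2, =b=> t3
  t2 = 0 ⊢ stopped
  t3 = 0\{a} + a.(rec X. b.(b.(0\{a} + a.X) + a.0)) ⊢ =a=> t0
Trace ⟨ba⟩ through Q, begin at {t0}:
  after b @ step 1: {t1}
  after a @ step 2: {t2}
  Q completes σ.
Trace ⟨ba⟩ through P, begin at {s0}:
  after b @ step 1: {s1}
  after a @ step 2: no successor for P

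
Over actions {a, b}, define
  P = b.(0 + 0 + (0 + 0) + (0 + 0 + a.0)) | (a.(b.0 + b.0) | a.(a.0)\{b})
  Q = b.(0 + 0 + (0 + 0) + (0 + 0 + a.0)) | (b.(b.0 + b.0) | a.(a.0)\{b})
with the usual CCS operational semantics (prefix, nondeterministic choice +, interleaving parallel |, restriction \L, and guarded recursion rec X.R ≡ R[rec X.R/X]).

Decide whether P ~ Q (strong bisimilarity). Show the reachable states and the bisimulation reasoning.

Reachable graph of P (27 states):
  s0 = b.(0 + 0 + (0 + 0) + (0 + 0 + a.0)) | (a.(b.0 + b.0) | a.(a.0)\{b}) | --a--▸ s1, --a--▸ s2, --b--▸ s3
  s1 = b.(0 + 0 + (0 + 0) + (0 + 0 + a.0)) | ((b.0 + b.0) | a.(a.0)\{b}) | --a--▸ s4, --b--▸ s5, --b--▸ s6
  s2 = b.(0 + 0 + (0 + 0) + (0 + 0 + a.0)) | (a.(b.0 + b.0) | (a.0)\{b}) | --a--▸ s4, --a--▸ s7, --b--▸ s8
  s3 = (0 + 0 + (0 + 0) + (0 + 0 + a.0)) | (a.(b.0 + b.0) | a.(a.0)\{b}) | --a--▸ s5, --a--▸ s8, --a--▸ s9
  s4 = b.(0 + 0 + (0 + 0) + (0 + 0 + a.0)) | ((b.0 + b.0) | (a.0)\{b}) | --a--▸ s10, --b--▸ s11, --b--▸ s12
  s5 = (0 + 0 + (0 + 0) + (0 + 0 + a.0)) | ((b.0 + b.0) | a.(a.0)\{b}) | --a--▸ s11, --a--▸ s13, --b--▸ s14
  s6 = b.(0 + 0 + (0 + 0) + (0 + 0 + a.0)) | (0 | a.(a.0)\{b}) | --a--▸ s12, --b--▸ s14
  s7 = b.(0 + 0 + (0 + 0) + (0 + 0 + a.0)) | (a.(b.0 + b.0) | 0\{b}) | --a--▸ s10, --b--▸ s15
  s8 = (0 + 0 + (0 + 0) + (0 + 0 + a.0)) | (a.(b.0 + b.0) | (a.0)\{b}) | --a--▸ s11, --a--▸ s15, --a--▸ s16
  s9 = 0 | (a.(b.0 + b.0) | a.(a.0)\{b}) | --a--▸ s13, --a--▸ s16
  s10 = b.(0 + 0 + (0 + 0) + (0 + 0 + a.0)) | ((b.0 + b.0) | 0\{b}) | --b--▸ s17, --b--▸ s18
  s11 = (0 + 0 + (0 + 0) + (0 + 0 + a.0)) | ((b.0 + b.0) | (a.0)\{b}) | --a--▸ s17, --a--▸ s19, --b--▸ s20
  s12 = b.(0 + 0 + (0 + 0) + (0 + 0 + a.0)) | (0 | (a.0)\{b}) | --a--▸ s18, --b--▸ s20
  s13 = 0 | ((b.0 + b.0) | a.(a.0)\{b}) | --a--▸ s19, --b--▸ s21
  s14 = (0 + 0 + (0 + 0) + (0 + 0 + a.0)) | (0 | a.(a.0)\{b}) | --a--▸ s20, --a--▸ s21
  s15 = (0 + 0 + (0 + 0) + (0 + 0 + a.0)) | (a.(b.0 + b.0) | 0\{b}) | --a--▸ s17, --a--▸ s22
  s16 = 0 | (a.(b.0 + b.0) | (a.0)\{b}) | --a--▸ s19, --a--▸ s22
  s17 = (0 + 0 + (0 + 0) + (0 + 0 + a.0)) | ((b.0 + b.0) | 0\{b}) | --a--▸ s23, --b--▸ s24
  s18 = b.(0 + 0 + (0 + 0) + (0 + 0 + a.0)) | (0 | 0\{b}) | --b--▸ s24
  s19 = 0 | ((b.0 + b.0) | (a.0)\{b}) | --a--▸ s23, --b--▸ s25
  s20 = (0 + 0 + (0 + 0) + (0 + 0 + a.0)) | (0 | (a.0)\{b}) | --a--▸ s24, --a--▸ s25
  s21 = 0 | (0 | a.(a.0)\{b}) | --a--▸ s25
  s22 = 0 | (a.(b.0 + b.0) | 0\{b}) | --a--▸ s23
  s23 = 0 | ((b.0 + b.0) | 0\{b}) | --b--▸ s26
  s24 = (0 + 0 + (0 + 0) + (0 + 0 + a.0)) | (0 | 0\{b}) | --a--▸ s26
  s25 = 0 | (0 | (a.0)\{b}) | --a--▸ s26
  s26 = 0 | (0 | 0\{b}) | ·
Reachable graph of Q (27 states):
  t0 = b.(0 + 0 + (0 + 0) + (0 + 0 + a.0)) | (b.(b.0 + b.0) | a.(a.0)\{b}) | --a--▸ t1, --b--▸ t2, --b--▸ t3
  t1 = b.(0 + 0 + (0 + 0) + (0 + 0 + a.0)) | (b.(b.0 + b.0) | (a.0)\{b}) | --a--▸ t4, --b--▸ t5, --b--▸ t6
  t2 = (0 + 0 + (0 + 0) + (0 + 0 + a.0)) | (b.(b.0 + b.0) | a.(a.0)\{b}) | --a--▸ t5, --a--▸ t7, --b--▸ t8
  t3 = b.(0 + 0 + (0 + 0) + (0 + 0 + a.0)) | ((b.0 + b.0) | a.(a.0)\{b}) | --a--▸ t6, --b--▸ t8, --b--▸ t9
  t4 = b.(0 + 0 + (0 + 0) + (0 + 0 + a.0)) | (b.(b.0 + b.0) | 0\{b}) | --b--▸ t10, --b--▸ t11
  t5 = (0 + 0 + (0 + 0) + (0 + 0 + a.0)) | (b.(b.0 + b.0) | (a.0)\{b}) | --a--▸ t10, --a--▸ t12, --b--▸ t13
  t6 = b.(0 + 0 + (0 + 0) + (0 + 0 + a.0)) | ((b.0 + b.0) | (a.0)\{b}) | --a--▸ t11, --b--▸ t13, --b--▸ t14
  t7 = 0 | (b.(b.0 + b.0) | a.(a.0)\{b}) | --a--▸ t12, --b--▸ t15
  t8 = (0 + 0 + (0 + 0) + (0 + 0 + a.0)) | ((b.0 + b.0) | a.(a.0)\{b}) | --a--▸ t13, --a--▸ t15, --b--▸ t16
  t9 = b.(0 + 0 + (0 + 0) + (0 + 0 + a.0)) | (0 | a.(a.0)\{b}) | --a--▸ t14, --b--▸ t16
  t10 = (0 + 0 + (0 + 0) + (0 + 0 + a.0)) | (b.(b.0 + b.0) | 0\{b}) | --a--▸ t17, --b--▸ t18
  t11 = b.(0 + 0 + (0 + 0) + (0 + 0 + a.0)) | ((b.0 + b.0) | 0\{b}) | --b--▸ t18, --b--▸ t19
  t12 = 0 | (b.(b.0 + b.0) | (a.0)\{b}) | --a--▸ t17, --b--▸ t20
  t13 = (0 + 0 + (0 + 0) + (0 + 0 + a.0)) | ((b.0 + b.0) | (a.0)\{b}) | --a--▸ t18, --a--▸ t20, --b--▸ t21
  t14 = b.(0 + 0 + (0 + 0) + (0 + 0 + a.0)) | (0 | (a.0)\{b}) | --a--▸ t19, --b--▸ t21
  t15 = 0 | ((b.0 + b.0) | a.(a.0)\{b}) | --a--▸ t20, --b--▸ t22
  t16 = (0 + 0 + (0 + 0) + (0 + 0 + a.0)) | (0 | a.(a.0)\{b}) | --a--▸ t21, --a--▸ t22
  t17 = 0 | (b.(b.0 + b.0) | 0\{b}) | --b--▸ t23
  t18 = (0 + 0 + (0 + 0) + (0 + 0 + a.0)) | ((b.0 + b.0) | 0\{b}) | --a--▸ t23, --b--▸ t24
  t19 = b.(0 + 0 + (0 + 0) + (0 + 0 + a.0)) | (0 | 0\{b}) | --b--▸ t24
  t20 = 0 | ((b.0 + b.0) | (a.0)\{b}) | --a--▸ t23, --b--▸ t25
  t21 = (0 + 0 + (0 + 0) + (0 + 0 + a.0)) | (0 | (a.0)\{b}) | --a--▸ t24, --a--▸ t25
  t22 = 0 | (0 | a.(a.0)\{b}) | --a--▸ t25
  t23 = 0 | ((b.0 + b.0) | 0\{b}) | --b--▸ t26
  t24 = (0 + 0 + (0 + 0) + (0 + 0 + a.0)) | (0 | 0\{b}) | --a--▸ t26
  t25 = 0 | (0 | (a.0)\{b}) | --a--▸ t26
  t26 = 0 | (0 | 0\{b}) | ·
Bisimilarity quotient blocks:
  B0 = {s0}
  B1 = {s3}
  B2 = {s5, t8}
  B3 = {s14, t16}
  B4 = {s20, s21, t21, t22}
  B5 = {s24, s25, t24, t25}
  B6 = {s26, t26}
  B7 = {s11, s13, t13, t15}
  B8 = {s17, s19, t18, t20}
  B9 = {s23, t23}
  B10 = {s8, s9}
  B11 = {s15, s16}
  B12 = {s22}
  B13 = {s2}
  B14 = {s7}
  B15 = {s10, t11}
  B16 = {s18, t19}
  B17 = {s4, t6}
  B18 = {s12, t14}
  B19 = {s1, t3}
  B20 = {s6, t9}
  B21 = {t0}
  B22 = {t2}
  B23 = {t5, t7}
  B24 = {t10, t12}
  B25 = {t17}
  B26 = {t1}
  B27 = {t4}
s0 ∈ B0, t0 ∈ B21 → different blocks

not bisimilar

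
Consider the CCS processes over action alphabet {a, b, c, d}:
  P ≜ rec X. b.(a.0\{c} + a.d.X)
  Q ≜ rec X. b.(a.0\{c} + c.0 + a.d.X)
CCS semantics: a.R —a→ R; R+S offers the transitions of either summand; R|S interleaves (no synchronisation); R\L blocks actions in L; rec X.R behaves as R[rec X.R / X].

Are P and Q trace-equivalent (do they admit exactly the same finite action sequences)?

P's transition system — 4 states:
  p0 = rec X. b.(a.0\{c} + a.d.X) → -b-> p1
  p1 = a.0\{c} + a.d.(rec X. b.(a.0\{c} + a.d.X)) → -a-> p2, -a-> p3
  p2 = 0\{c} → (no moves)
  p3 = d.(rec X. b.(a.0\{c} + a.d.X)) → -d-> p0
Q's transition system — 5 states:
  q0 = rec X. b.(a.0\{c} + c.0 + a.d.X) → -b-> q1
  q1 = a.0\{c} + c.0 + a.d.(rec X. b.(a.0\{c} + c.0 + a.d.X)) → -a-> q2, -a-> q3, -c-> q4
  q2 = 0\{c} → (no moves)
  q3 = d.(rec X. b.(a.0\{c} + c.0 + a.d.X)) → -d-> q0
  q4 = 0 → (no moves)
Run σ = ⟨bc⟩ on Q: start {q0}
  step 1 (b): {q1}
  step 2 (c): {q4}
  ✓ Q
Run σ = ⟨bc⟩ on P: start {p0}
  step 1 (b): {p1}
  step 2 (c): ∅  — P cannot continue

trace-distinct — witness ⟨bc⟩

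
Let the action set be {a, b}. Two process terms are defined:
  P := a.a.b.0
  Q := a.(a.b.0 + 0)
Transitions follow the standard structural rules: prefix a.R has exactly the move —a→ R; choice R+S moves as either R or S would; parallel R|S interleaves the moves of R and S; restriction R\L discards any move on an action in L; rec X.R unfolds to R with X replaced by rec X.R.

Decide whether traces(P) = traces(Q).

YES

Reachable graph of P (4 states):
  s0 = a.a.b.0 | --a--▸ s1
  s1 = a.b.0 | --a--▸ s2
  s2 = b.0 | --b--▸ s3
  s3 = 0 | (no moves)
Reachable graph of Q (4 states):
  t0 = a.(a.b.0 + 0) | --a--▸ t1
  t1 = a.b.0 + 0 | --a--▸ t2
  t2 = b.0 | --b--▸ t3
  t3 = 0 | (no moves)
Coarsest stable partition (strong bisimilarity classes):
  B0 = {s0, t0}
  B1 = {s1, t1}
  B2 = {s2, t2}
  B3 = {s3, t3}
s0 ∈ B0, t0 ∈ B0 → same block
Bisimilar ⇒ trace-equivalent.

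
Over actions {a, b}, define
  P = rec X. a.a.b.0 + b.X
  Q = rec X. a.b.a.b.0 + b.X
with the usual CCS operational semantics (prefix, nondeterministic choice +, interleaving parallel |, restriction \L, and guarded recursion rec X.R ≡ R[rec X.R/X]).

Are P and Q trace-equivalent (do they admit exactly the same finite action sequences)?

Reachable graph of P (4 states):
  u0 = rec X. a.a.b.0 + b.X has moves ··a··> u1, ··b··> u0
  u1 = a.b.0 has moves ··a··> u2
  u2 = b.0 has moves ··b··> u3
  u3 = 0 has moves stopped
Reachable graph of Q (5 states):
  v0 = rec X. a.b.a.b.0 + b.X has moves ··a··> v1, ··b··> v0
  v1 = b.a.b.0 has moves ··b··> v2
  v2 = a.b.0 has moves ··a··> v3
  v3 = b.0 has moves ··b··> v4
  v4 = 0 has moves stopped
Trace ⟨aa⟩ through P, begin at {u0}:
  [1] a ⇒ {u1}
  [2] a ⇒ {u2}
  ✓ P
Trace ⟨aa⟩ through Q, begin at {v0}:
  [1] a ⇒ {v1}
  [2] a ⇒ ∅ (Q stuck)

NO — witness ⟨aa⟩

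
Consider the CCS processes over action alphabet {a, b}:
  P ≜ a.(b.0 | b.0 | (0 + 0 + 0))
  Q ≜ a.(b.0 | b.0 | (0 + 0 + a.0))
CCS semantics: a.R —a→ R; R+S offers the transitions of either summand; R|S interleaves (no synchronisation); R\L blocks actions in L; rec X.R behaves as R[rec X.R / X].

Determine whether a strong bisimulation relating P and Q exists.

P's transition system — 5 states:
  u0 = a.(b.0 | b.0 | (0 + 0 + 0)) :: —a→ u1
  u1 = b.0 | b.0 | (0 + 0 + 0) :: —b→ u2, —b→ u3
  u2 = 0 | b.0 | (0 + 0 + 0) :: —b→ u4
  u3 = b.0 | 0 | (0 + 0 + 0) :: —b→ u4
  u4 = 0 | 0 | (0 + 0 + 0) :: ∅
Q's transition system — 9 states:
  v0 = a.(b.0 | b.0 | (0 + 0 + a.0)) :: —a→ v1
  v1 = b.0 | b.0 | (0 + 0 + a.0) :: —a→ v2, —b→ v3, —b→ v4
  v2 = b.0 | b.0 | 0 :: —b→ v5, —b→ v6
  v3 = 0 | b.0 | (0 + 0 + a.0) :: —a→ v5, —b→ v7
  v4 = b.0 | 0 | (0 + 0 + a.0) :: —a→ v6, —b→ v7
  v5 = 0 | b.0 | 0 :: —b→ v8
  v6 = b.0 | 0 | 0 :: —b→ v8
  v7 = 0 | 0 | (0 + 0 + a.0) :: —a→ v8
  v8 = 0 | 0 | 0 :: ∅
Partition-refinement fixed point:
  B0 = {u0}
  B1 = {u1, v2}
  B2 = {u2, u3, v5, v6}
  B3 = {u4, v8}
  B4 = {v0}
  B5 = {v1}
  B6 = {v3, v4}
  B7 = {v7}
u0 ∈ B0, v0 ∈ B4 → different blocks

P ≁ Q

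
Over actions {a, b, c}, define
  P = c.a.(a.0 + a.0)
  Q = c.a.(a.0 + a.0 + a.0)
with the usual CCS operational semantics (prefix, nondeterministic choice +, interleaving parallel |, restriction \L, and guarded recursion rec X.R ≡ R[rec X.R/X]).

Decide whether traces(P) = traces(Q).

traces(P) = traces(Q)

LTS(P): 4 reachable states
  m0 = c.a.(a.0 + a.0) has moves =c=> m1
  m1 = a.(a.0 + a.0) has moves =a=> m2
  m2 = a.0 + a.0 has moves =a=> m3
  m3 = 0 has moves ·
LTS(Q): 4 reachable states
  n0 = c.a.(a.0 + a.0 + a.0) has moves =c=> n1
  n1 = a.(a.0 + a.0 + a.0) has moves =a=> n2
  n2 = a.0 + a.0 + a.0 has moves =a=> n3
  n3 = 0 has moves ·
Partition-refinement fixed point:
  B0 = {m0, n0}
  B1 = {m1, n1}
  B2 = {m2, n2}
  B3 = {m3, n3}
m0 ∈ B0, n0 ∈ B0 → same block
Bisimilar ⇒ trace-equivalent.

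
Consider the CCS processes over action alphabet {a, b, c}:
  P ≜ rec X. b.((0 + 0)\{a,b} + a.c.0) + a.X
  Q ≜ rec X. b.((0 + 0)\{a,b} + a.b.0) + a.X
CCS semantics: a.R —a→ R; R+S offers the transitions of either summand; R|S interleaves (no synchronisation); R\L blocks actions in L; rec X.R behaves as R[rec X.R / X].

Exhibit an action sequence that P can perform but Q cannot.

bac

P's transition system — 4 states:
  u0 = rec X. b.((0 + 0)\{a,b} + a.c.0) + a.X ⊢ —a→ u0, —b→ u1
  u1 = (0 + 0)\{a,b} + a.c.0 ⊢ —a→ u2
  u2 = c.0 ⊢ —c→ u3
  u3 = 0 ⊢ ∅
Q's transition system — 4 states:
  v0 = rec X. b.((0 + 0)\{a,b} + a.b.0) + a.X ⊢ —a→ v0, —b→ v1
  v1 = (0 + 0)\{a,b} + a.b.0 ⊢ —a→ v2
  v2 = b.0 ⊢ —b→ v3
  v3 = 0 ⊢ ∅
Run σ = ⟨bac⟩ on P: start {u0}
  [1] b ⇒ {u1}
  [2] a ⇒ {u2}
  [3] c ⇒ {u3}
  — P admits the full trace.
Run σ = ⟨bac⟩ on Q: start {v0}
  [1] b ⇒ {v1}
  [2] a ⇒ {v2}
  [3] c ⇒ no successor for Q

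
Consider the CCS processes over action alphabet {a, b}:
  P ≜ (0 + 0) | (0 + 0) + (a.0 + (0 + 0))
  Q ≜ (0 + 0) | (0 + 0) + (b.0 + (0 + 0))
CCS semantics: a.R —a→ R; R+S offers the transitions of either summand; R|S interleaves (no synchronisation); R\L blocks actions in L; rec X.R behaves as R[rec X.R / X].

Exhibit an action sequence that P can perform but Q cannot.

a

LTS(P): 2 reachable states
  p0 = (0 + 0) | (0 + 0) + (a.0 + (0 + 0)) | —a→ p1
  p1 = 0 | stopped
LTS(Q): 2 reachable states
  q0 = (0 + 0) | (0 + 0) + (b.0 + (0 + 0)) | —b→ q1
  q1 = 0 | stopped
Executing a from P (initial set {p0}):
  [1] a ⇒ {p1}
  — P admits the full trace.
Executing a from Q (initial set {q0}):
  [1] a ⇒ ∅  — Q cannot continue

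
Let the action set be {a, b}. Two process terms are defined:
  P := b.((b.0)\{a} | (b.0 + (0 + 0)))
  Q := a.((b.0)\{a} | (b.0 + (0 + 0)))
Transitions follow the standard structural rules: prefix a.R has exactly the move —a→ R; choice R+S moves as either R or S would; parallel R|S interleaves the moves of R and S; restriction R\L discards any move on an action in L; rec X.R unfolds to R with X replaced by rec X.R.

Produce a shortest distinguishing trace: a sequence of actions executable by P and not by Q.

P's transition system — 5 states:
  m0 = b.((b.0)\{a} | (b.0 + (0 + 0))) :: —b→ m1
  m1 = (b.0)\{a} | (b.0 + (0 + 0)) :: —b→ m2, —b→ m3
  m2 = (b.0)\{a} | 0 :: —b→ m4
  m3 = 0\{a} | (b.0 + (0 + 0)) :: —b→ m4
  m4 = 0\{a} | 0 :: ·
Q's transition system — 5 states:
  n0 = a.((b.0)\{a} | (b.0 + (0 + 0))) :: —a→ n1
  n1 = (b.0)\{a} | (b.0 + (0 + 0)) :: —b→ n2, —b→ n3
  n2 = (b.0)\{a} | 0 :: —b→ n4
  n3 = 0\{a} | (b.0 + (0 + 0)) :: —b→ n4
  n4 = 0\{a} | 0 :: ·
Executing b from P (initial set {m0}):
  after b @ step 1: {m1}
  P completes σ.
Executing b from Q (initial set {n0}):
  after b @ step 1: ∅  — Q cannot continue

b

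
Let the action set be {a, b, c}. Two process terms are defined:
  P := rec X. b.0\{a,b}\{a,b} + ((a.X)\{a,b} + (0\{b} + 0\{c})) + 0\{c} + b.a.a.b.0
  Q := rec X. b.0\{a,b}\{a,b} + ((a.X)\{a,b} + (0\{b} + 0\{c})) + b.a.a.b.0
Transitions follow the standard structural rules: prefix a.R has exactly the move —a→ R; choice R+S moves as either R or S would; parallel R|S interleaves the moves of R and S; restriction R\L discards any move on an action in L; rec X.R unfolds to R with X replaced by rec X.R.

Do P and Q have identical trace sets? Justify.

P's transition system — 6 states:
  m0 = rec X. b.0\{a,b}\{a,b} + ((a.X)\{a,b} + (0\{b} + 0\{c})) + 0\{c} + b.a.a.b.0 ⊢ =b=> m1, =b=> m2
  m1 = 0\{a,b}\{a,b} ⊢ stopped
  m2 = a.a.b.0 ⊢ =a=> m3
  m3 = a.b.0 ⊢ =a=> m4
  m4 = b.0 ⊢ =b=> m5
  m5 = 0 ⊢ stopped
Q's transition system — 6 states:
  n0 = rec X. b.0\{a,b}\{a,b} + ((a.X)\{a,b} + (0\{b} + 0\{c})) + b.a.a.b.0 ⊢ =b=> n1, =b=> n2
  n1 = 0\{a,b}\{a,b} ⊢ stopped
  n2 = a.a.b.0 ⊢ =a=> n3
  n3 = a.b.0 ⊢ =a=> n4
  n4 = b.0 ⊢ =b=> n5
  n5 = 0 ⊢ stopped
Bisimilarity quotient blocks:
  B0 = {m0, n0}
  B1 = {m2, n2}
  B2 = {m3, n3}
  B3 = {m4, n4}
  B4 = {m1, m5, n1, n5}
m0 ∈ B0, n0 ∈ B0 → same block
Bisimilar ⇒ trace-equivalent.

traces(P) = traces(Q)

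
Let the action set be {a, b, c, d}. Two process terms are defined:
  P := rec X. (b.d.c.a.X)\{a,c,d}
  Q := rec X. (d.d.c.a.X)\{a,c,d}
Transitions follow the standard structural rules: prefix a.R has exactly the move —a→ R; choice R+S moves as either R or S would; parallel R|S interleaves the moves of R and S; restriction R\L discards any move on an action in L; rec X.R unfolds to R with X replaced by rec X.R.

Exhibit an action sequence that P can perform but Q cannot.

Reachable graph of P (2 states):
  s0 = rec X. (b.d.c.a.X)\{a,c,d} | —b→ s1
  s1 = (d.c.a.(rec X. (b.d.c.a.X)\{a,c,d}))\{a,c,d} | deadlocked
Reachable graph of Q (1 states):
  t0 = rec X. (d.d.c.a.X)\{a,c,d} | deadlocked
Executing b from P (initial set {s0}):
  step 1 (b): {s1}
  — P admits the full trace.
Executing b from Q (initial set {t0}):
  step 1 (b): ∅  — Q cannot continue

b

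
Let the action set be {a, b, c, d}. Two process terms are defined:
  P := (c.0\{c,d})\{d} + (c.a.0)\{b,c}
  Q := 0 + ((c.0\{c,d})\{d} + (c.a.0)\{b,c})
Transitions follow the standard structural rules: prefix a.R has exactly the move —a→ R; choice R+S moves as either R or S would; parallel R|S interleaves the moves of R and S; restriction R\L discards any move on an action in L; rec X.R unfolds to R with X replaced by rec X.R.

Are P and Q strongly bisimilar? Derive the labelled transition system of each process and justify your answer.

LTS(P): 2 reachable states
  p0 = (c.0\{c,d})\{d} + (c.a.0)\{b,c} | --c--▸ p1
  p1 = 0\{c,d}\{d} | stopped
LTS(Q): 2 reachable states
  q0 = 0 + ((c.0\{c,d})\{d} + (c.a.0)\{b,c}) | --c--▸ q1
  q1 = 0\{c,d}\{d} | stopped
Partition-refinement fixed point:
  B0 = {p0, q0}
  B1 = {p1, q1}
p0 ∈ B0, q0 ∈ B0 → same block

YES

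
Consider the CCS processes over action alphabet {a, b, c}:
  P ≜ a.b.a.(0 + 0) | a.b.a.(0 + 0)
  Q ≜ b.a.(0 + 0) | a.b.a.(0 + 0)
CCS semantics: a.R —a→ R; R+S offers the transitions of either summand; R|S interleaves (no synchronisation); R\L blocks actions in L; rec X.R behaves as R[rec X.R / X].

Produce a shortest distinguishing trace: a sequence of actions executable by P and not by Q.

LTS(P): 16 reachable states
  s0 = a.b.a.(0 + 0) | a.b.a.(0 + 0) | ··a··> s1, ··a··> s2
  s1 = a.b.a.(0 + 0) | b.a.(0 + 0) | ··a··> s3, ··b··> s4
  s2 = b.a.(0 + 0) | a.b.a.(0 + 0) | ··a··> s3, ··b··> s5
  s3 = b.a.(0 + 0) | b.a.(0 + 0) | ··b··> s6, ··b··> s7
  s4 = a.b.a.(0 + 0) | a.(0 + 0) | ··a··> s7, ··a··> s8
  s5 = a.(0 + 0) | a.b.a.(0 + 0) | ··a··> s6, ··a··> s9
  s6 = a.(0 + 0) | b.a.(0 + 0) | ··a··> s10, ··b··> s11
  s7 = b.a.(0 + 0) | a.(0 + 0) | ··a··> s12, ··b··> s11
  s8 = a.b.a.(0 + 0) | (0 + 0) | ··a··> s12
  s9 = (0 + 0) | a.b.a.(0 + 0) | ··a··> s10
  s10 = (0 + 0) | b.a.(0 + 0) | ··b··> s13
  s11 = a.(0 + 0) | a.(0 + 0) | ··a··> s13, ··a··> s14
  s12 = b.a.(0 + 0) | (0 + 0) | ··b··> s14
  s13 = (0 + 0) | a.(0 + 0) | ··a··> s15
  s14 = a.(0 + 0) | (0 + 0) | ··a··> s15
  s15 = (0 + 0) | (0 + 0) | (no moves)
LTS(Q): 12 reachable states
  t0 = b.a.(0 + 0) | a.b.a.(0 + 0) | ··a··> t1, ··b··> t2
  t1 = b.a.(0 + 0) | b.a.(0 + 0) | ··b··> t3, ··b··> t4
  t2 = a.(0 + 0) | a.b.a.(0 + 0) | ··a··> t3, ··a··> t5
  t3 = a.(0 + 0) | b.a.(0 + 0) | ··a··> t6, ··b··> t7
  t4 = b.a.(0 + 0) | a.(0 + 0) | ··a··> t8, ··b··> t7
  t5 = (0 + 0) | a.b.a.(0 + 0) | ··a··> t6
  t6 = (0 + 0) | b.a.(0 + 0) | ··b··> t9
  t7 = a.(0 + 0) | a.(0 + 0) | ··a··> t10, ··a··> t9
  t8 = b.a.(0 + 0) | (0 + 0) | ··b··> t10
  t9 = (0 + 0) | a.(0 + 0) | ··a··> t11
  t10 = a.(0 + 0) | (0 + 0) | ··a··> t11
  t11 = (0 + 0) | (0 + 0) | (no moves)
Run σ = ⟨aa⟩ on P: start {s0}
  [1] a ⇒ {s1, s2}
  [2] a ⇒ {s3}
  P completes σ.
Run σ = ⟨aa⟩ on Q: start {t0}
  [1] a ⇒ {t1}
  [2] a ⇒ ∅  — Q cannot continue

aa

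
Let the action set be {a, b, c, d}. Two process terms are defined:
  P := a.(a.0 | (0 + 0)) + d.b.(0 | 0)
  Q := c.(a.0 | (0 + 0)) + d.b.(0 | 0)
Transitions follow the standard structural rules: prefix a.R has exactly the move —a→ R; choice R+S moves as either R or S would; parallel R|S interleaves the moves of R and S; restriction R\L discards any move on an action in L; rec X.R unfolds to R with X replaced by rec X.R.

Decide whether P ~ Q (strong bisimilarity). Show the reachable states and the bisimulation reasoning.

P ≁ Q

Reachable graph of P (5 states):
  s0 = a.(a.0 | (0 + 0)) + d.b.(0 | 0) :: —a→ s1, —d→ s2
  s1 = a.0 | (0 + 0) :: —a→ s3
  s2 = b.(0 | 0) :: —b→ s4
  s3 = 0 | (0 + 0) :: stopped
  s4 = 0 | 0 :: stopped
Reachable graph of Q (5 states):
  t0 = c.(a.0 | (0 + 0)) + d.b.(0 | 0) :: —c→ t1, —d→ t2
  t1 = a.0 | (0 + 0) :: —a→ t3
  t2 = b.(0 | 0) :: —b→ t4
  t3 = 0 | (0 + 0) :: stopped
  t4 = 0 | 0 :: stopped
Bisimilarity quotient blocks:
  B0 = {s0}
  B1 = {s1, t1}
  B2 = {s3, s4, t3, t4}
  B3 = {s2, t2}
  B4 = {t0}
s0 ∈ B0, t0 ∈ B4 → different blocks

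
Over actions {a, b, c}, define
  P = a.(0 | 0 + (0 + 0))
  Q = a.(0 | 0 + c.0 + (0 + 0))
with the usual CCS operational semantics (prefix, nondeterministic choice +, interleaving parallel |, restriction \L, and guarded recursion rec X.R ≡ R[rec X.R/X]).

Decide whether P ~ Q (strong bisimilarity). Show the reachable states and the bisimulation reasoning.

Reachable graph of P (2 states):
  p0 = a.(0 | 0 + (0 + 0)) :: =a=> p1
  p1 = 0 | 0 + (0 + 0) :: ∅
Reachable graph of Q (3 states):
  q0 = a.(0 | 0 + c.0 + (0 + 0)) :: =a=> q1
  q1 = 0 | 0 + c.0 + (0 + 0) :: =c=> q2
  q2 = 0 :: ∅
Coarsest stable partition (strong bisimilarity classes):
  B0 = {p0}
  B1 = {p1, q2}
  B2 = {q0}
  B3 = {q1}
p0 ∈ B0, q0 ∈ B2 → different blocks

P ≁ Q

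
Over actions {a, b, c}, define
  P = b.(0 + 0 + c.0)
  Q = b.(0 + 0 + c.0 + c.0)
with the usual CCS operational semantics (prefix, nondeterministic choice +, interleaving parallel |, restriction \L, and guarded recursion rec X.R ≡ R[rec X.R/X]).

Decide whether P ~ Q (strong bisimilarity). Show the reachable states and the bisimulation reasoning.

LTS(P): 3 reachable states
  m0 = b.(0 + 0 + c.0) | =b=> m1
  m1 = 0 + 0 + c.0 | =c=> m2
  m2 = 0 | deadlocked
LTS(Q): 3 reachable states
  n0 = b.(0 + 0 + c.0 + c.0) | =b=> n1
  n1 = 0 + 0 + c.0 + c.0 | =c=> n2
  n2 = 0 | deadlocked
Partition-refinement fixed point:
  B0 = {m0, n0}
  B1 = {m1, n1}
  B2 = {m2, n2}
m0 ∈ B0, n0 ∈ B0 → same block

bisimilar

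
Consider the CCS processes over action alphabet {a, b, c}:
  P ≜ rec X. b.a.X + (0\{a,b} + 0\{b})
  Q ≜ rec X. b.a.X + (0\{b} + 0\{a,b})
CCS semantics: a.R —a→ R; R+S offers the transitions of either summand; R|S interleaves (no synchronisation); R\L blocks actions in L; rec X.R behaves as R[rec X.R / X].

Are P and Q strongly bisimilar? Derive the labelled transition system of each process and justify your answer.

P ~ Q

LTS(P): 2 reachable states
  m0 = rec X. b.a.X + (0\{a,b} + 0\{b}) has moves =b=> m1
  m1 = a.(rec X. b.a.X + (0\{a,b} + 0\{b})) has moves =a=> m0
LTS(Q): 2 reachable states
  n0 = rec X. b.a.X + (0\{b} + 0\{a,b}) has moves =b=> n1
  n1 = a.(rec X. b.a.X + (0\{b} + 0\{a,b})) has moves =a=> n0
Bisimilarity quotient blocks:
  B0 = {m0, n0}
  B1 = {m1, n1}
m0 ∈ B0, n0 ∈ B0 → same block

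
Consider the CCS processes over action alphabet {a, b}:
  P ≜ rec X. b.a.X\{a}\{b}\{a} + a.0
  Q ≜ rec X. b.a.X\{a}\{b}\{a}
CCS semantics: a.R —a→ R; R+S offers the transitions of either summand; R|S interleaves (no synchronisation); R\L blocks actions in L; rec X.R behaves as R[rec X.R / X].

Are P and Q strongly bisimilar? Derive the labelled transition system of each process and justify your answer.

P's transition system — 4 states:
  s0 = rec X. b.a.X\{a}\{b}\{a} + a.0 has moves --a--▸ s1, --b--▸ s2
  s1 = 0 has moves (no moves)
  s2 = a.(rec X. b.a.X\{a}\{b}\{a} + a.0)\{a}\{b}\{a} has moves --a--▸ s3
  s3 = (rec X. b.a.X\{a}\{b}\{a} + a.0)\{a}\{b}\{a} has moves (no moves)
Q's transition system — 3 states:
  t0 = rec X. b.a.X\{a}\{b}\{a} has moves --b--▸ t1
  t1 = a.(rec X. b.a.X\{a}\{b}\{a})\{a}\{b}\{a} has moves --a--▸ t2
  t2 = (rec X. b.a.X\{a}\{b}\{a})\{a}\{b}\{a} has moves (no moves)
Bisimilarity quotient blocks:
  B0 = {s0}
  B1 = {s1, s3, t2}
  B2 = {s2, t1}
  B3 = {t0}
s0 ∈ B0, t0 ∈ B3 → different blocks

P ≁ Q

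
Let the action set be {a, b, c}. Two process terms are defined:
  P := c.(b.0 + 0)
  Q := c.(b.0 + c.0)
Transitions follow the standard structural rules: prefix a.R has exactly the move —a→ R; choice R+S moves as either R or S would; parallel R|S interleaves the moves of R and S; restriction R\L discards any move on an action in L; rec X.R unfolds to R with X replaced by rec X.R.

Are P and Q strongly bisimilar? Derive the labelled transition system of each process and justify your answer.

P's transition system — 3 states:
  u0 = c.(b.0 + 0) ⊢ --c--▸ u1
  u1 = b.0 + 0 ⊢ --b--▸ u2
  u2 = 0 ⊢ deadlocked
Q's transition system — 3 states:
  v0 = c.(b.0 + c.0) ⊢ --c--▸ v1
  v1 = b.0 + c.0 ⊢ --b--▸ v2, --c--▸ v2
  v2 = 0 ⊢ deadlocked
Coarsest stable partition (strong bisimilarity classes):
  B0 = {u0}
  B1 = {u1}
  B2 = {u2, v2}
  B3 = {v0}
  B4 = {v1}
u0 ∈ B0, v0 ∈ B3 → different blocks

NO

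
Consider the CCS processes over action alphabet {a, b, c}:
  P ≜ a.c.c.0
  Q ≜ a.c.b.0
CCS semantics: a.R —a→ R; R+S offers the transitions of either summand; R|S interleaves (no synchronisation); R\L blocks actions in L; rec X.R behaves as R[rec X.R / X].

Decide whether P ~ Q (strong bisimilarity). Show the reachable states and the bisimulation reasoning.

LTS(P): 4 reachable states
  s0 = a.c.c.0 :: ··a··> s1
  s1 = c.c.0 :: ··c··> s2
  s2 = c.0 :: ··c··> s3
  s3 = 0 :: (no moves)
LTS(Q): 4 reachable states
  t0 = a.c.b.0 :: ··a··> t1
  t1 = c.b.0 :: ··c··> t2
  t2 = b.0 :: ··b··> t3
  t3 = 0 :: (no moves)
Partition-refinement fixed point:
  B0 = {s0}
  B1 = {s1}
  B2 = {s2}
  B3 = {s3, t3}
  B4 = {t0}
  B5 = {t1}
  B6 = {t2}
s0 ∈ B0, t0 ∈ B4 → different blocks

NO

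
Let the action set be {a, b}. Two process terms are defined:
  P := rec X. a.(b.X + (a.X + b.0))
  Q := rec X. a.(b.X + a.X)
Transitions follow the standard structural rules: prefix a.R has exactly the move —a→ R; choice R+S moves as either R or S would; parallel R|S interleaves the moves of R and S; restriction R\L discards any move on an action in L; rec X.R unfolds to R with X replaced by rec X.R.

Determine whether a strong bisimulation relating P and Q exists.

P's transition system — 3 states:
  u0 = rec X. a.(b.X + (a.X + b.0)) has moves —a→ u1
  u1 = b.(rec X. a.(b.X + (a.X + b.0))) + (a.(rec X. a.(b.X + (a.X + b.0))) + b.0) has moves —a→ u0, —b→ u0, —b→ u2
  u2 = 0 has moves (no moves)
Q's transition system — 2 states:
  v0 = rec X. a.(b.X + a.X) has moves —a→ v1
  v1 = b.(rec X. a.(b.X + a.X)) + a.(rec X. a.(b.X + a.X)) has moves —a→ v0, —b→ v0
Bisimilarity quotient blocks:
  B0 = {u0}
  B1 = {u1}
  B2 = {u2}
  B3 = {v0}
  B4 = {v1}
u0 ∈ B0, v0 ∈ B3 → different blocks

P ≁ Q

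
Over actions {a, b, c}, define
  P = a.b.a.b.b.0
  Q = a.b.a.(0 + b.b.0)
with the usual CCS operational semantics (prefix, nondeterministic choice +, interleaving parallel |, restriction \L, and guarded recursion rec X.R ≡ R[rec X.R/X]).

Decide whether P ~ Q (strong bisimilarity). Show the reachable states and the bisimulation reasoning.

LTS(P): 6 reachable states
  s0 = a.b.a.b.b.0 has moves =a=> s1
  s1 = b.a.b.b.0 has moves =b=> s2
  s2 = a.b.b.0 has moves =a=> s3
  s3 = b.b.0 has moves =b=> s4
  s4 = b.0 has moves =b=> s5
  s5 = 0 has moves ·
LTS(Q): 6 reachable states
  t0 = a.b.a.(0 + b.b.0) has moves =a=> t1
  t1 = b.a.(0 + b.b.0) has moves =b=> t2
  t2 = a.(0 + b.b.0) has moves =a=> t3
  t3 = 0 + b.b.0 has moves =b=> t4
  t4 = b.0 has moves =b=> t5
  t5 = 0 has moves ·
Partition-refinement fixed point:
  B0 = {s0, t0}
  B1 = {s1, t1}
  B2 = {s2, t2}
  B3 = {s3, t3}
  B4 = {s4, t4}
  B5 = {s5, t5}
s0 ∈ B0, t0 ∈ B0 → same block

P ~ Q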